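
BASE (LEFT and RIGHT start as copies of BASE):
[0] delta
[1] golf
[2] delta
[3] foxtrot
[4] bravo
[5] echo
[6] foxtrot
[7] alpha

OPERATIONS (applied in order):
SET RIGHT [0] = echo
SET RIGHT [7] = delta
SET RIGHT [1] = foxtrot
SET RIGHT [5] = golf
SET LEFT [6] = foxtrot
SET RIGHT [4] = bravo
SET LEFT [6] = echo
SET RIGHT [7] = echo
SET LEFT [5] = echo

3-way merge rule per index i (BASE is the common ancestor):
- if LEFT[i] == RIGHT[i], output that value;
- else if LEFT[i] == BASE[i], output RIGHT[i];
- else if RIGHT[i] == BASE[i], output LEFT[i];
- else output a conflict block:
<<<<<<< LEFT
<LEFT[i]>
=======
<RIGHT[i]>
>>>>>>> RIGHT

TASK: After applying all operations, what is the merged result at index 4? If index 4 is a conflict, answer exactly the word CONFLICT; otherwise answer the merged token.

Answer: bravo

Derivation:
Final LEFT:  [delta, golf, delta, foxtrot, bravo, echo, echo, alpha]
Final RIGHT: [echo, foxtrot, delta, foxtrot, bravo, golf, foxtrot, echo]
i=0: L=delta=BASE, R=echo -> take RIGHT -> echo
i=1: L=golf=BASE, R=foxtrot -> take RIGHT -> foxtrot
i=2: L=delta R=delta -> agree -> delta
i=3: L=foxtrot R=foxtrot -> agree -> foxtrot
i=4: L=bravo R=bravo -> agree -> bravo
i=5: L=echo=BASE, R=golf -> take RIGHT -> golf
i=6: L=echo, R=foxtrot=BASE -> take LEFT -> echo
i=7: L=alpha=BASE, R=echo -> take RIGHT -> echo
Index 4 -> bravo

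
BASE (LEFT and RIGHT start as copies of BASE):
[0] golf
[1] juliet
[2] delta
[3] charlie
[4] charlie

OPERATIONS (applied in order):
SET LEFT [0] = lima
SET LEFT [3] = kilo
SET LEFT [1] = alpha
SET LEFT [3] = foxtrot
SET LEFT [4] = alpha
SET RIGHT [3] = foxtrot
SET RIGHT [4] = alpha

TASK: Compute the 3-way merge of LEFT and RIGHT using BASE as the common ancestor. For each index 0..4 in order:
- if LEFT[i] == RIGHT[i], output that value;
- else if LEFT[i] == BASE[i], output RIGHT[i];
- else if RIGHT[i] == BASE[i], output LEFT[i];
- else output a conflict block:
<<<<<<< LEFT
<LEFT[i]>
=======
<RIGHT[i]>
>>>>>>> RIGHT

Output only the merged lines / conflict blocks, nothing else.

Final LEFT:  [lima, alpha, delta, foxtrot, alpha]
Final RIGHT: [golf, juliet, delta, foxtrot, alpha]
i=0: L=lima, R=golf=BASE -> take LEFT -> lima
i=1: L=alpha, R=juliet=BASE -> take LEFT -> alpha
i=2: L=delta R=delta -> agree -> delta
i=3: L=foxtrot R=foxtrot -> agree -> foxtrot
i=4: L=alpha R=alpha -> agree -> alpha

Answer: lima
alpha
delta
foxtrot
alpha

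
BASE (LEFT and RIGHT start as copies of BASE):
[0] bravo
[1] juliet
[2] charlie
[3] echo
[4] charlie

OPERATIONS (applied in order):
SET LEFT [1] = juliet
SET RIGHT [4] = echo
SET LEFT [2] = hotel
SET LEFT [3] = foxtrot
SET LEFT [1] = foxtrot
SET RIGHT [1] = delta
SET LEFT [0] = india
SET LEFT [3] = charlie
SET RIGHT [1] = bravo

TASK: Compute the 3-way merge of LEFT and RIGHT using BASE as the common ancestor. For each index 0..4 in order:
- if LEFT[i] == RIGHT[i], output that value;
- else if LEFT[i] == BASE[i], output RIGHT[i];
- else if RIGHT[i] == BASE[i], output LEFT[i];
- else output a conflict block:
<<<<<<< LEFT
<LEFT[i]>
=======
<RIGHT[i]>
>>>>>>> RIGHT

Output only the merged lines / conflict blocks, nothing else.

Final LEFT:  [india, foxtrot, hotel, charlie, charlie]
Final RIGHT: [bravo, bravo, charlie, echo, echo]
i=0: L=india, R=bravo=BASE -> take LEFT -> india
i=1: BASE=juliet L=foxtrot R=bravo all differ -> CONFLICT
i=2: L=hotel, R=charlie=BASE -> take LEFT -> hotel
i=3: L=charlie, R=echo=BASE -> take LEFT -> charlie
i=4: L=charlie=BASE, R=echo -> take RIGHT -> echo

Answer: india
<<<<<<< LEFT
foxtrot
=======
bravo
>>>>>>> RIGHT
hotel
charlie
echo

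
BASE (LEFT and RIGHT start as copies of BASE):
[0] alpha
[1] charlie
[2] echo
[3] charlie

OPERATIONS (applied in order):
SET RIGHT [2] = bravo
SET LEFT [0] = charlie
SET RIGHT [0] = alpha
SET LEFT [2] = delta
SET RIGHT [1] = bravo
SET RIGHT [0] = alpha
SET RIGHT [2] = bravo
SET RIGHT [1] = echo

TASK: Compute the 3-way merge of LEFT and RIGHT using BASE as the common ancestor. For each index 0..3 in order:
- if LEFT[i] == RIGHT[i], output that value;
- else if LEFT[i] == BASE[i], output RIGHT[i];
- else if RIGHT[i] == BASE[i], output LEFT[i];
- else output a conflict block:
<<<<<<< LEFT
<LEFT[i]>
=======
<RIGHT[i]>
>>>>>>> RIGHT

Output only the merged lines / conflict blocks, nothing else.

Final LEFT:  [charlie, charlie, delta, charlie]
Final RIGHT: [alpha, echo, bravo, charlie]
i=0: L=charlie, R=alpha=BASE -> take LEFT -> charlie
i=1: L=charlie=BASE, R=echo -> take RIGHT -> echo
i=2: BASE=echo L=delta R=bravo all differ -> CONFLICT
i=3: L=charlie R=charlie -> agree -> charlie

Answer: charlie
echo
<<<<<<< LEFT
delta
=======
bravo
>>>>>>> RIGHT
charlie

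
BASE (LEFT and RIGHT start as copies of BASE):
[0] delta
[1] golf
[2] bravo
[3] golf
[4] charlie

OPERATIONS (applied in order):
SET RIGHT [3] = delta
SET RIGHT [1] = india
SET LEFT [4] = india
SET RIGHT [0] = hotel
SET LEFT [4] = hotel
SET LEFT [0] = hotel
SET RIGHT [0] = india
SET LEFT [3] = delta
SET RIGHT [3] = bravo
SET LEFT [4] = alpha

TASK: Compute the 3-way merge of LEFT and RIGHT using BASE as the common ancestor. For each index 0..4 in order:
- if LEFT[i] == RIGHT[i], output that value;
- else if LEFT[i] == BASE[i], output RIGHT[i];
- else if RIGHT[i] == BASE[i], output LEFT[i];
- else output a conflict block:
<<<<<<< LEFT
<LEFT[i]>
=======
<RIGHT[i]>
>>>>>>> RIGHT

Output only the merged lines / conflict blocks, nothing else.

Answer: <<<<<<< LEFT
hotel
=======
india
>>>>>>> RIGHT
india
bravo
<<<<<<< LEFT
delta
=======
bravo
>>>>>>> RIGHT
alpha

Derivation:
Final LEFT:  [hotel, golf, bravo, delta, alpha]
Final RIGHT: [india, india, bravo, bravo, charlie]
i=0: BASE=delta L=hotel R=india all differ -> CONFLICT
i=1: L=golf=BASE, R=india -> take RIGHT -> india
i=2: L=bravo R=bravo -> agree -> bravo
i=3: BASE=golf L=delta R=bravo all differ -> CONFLICT
i=4: L=alpha, R=charlie=BASE -> take LEFT -> alpha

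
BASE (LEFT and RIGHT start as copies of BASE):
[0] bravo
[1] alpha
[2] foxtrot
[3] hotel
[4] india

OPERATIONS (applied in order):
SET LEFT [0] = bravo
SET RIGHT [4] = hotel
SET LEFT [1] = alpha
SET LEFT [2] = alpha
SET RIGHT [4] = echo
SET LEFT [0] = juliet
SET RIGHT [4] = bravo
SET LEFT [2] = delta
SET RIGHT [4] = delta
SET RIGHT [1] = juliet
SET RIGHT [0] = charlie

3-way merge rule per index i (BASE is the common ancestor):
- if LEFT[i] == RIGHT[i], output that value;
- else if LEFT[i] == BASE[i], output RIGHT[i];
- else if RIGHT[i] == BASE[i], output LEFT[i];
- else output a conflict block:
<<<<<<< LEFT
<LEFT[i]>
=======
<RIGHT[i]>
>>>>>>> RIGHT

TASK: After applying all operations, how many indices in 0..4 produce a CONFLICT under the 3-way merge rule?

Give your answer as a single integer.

Final LEFT:  [juliet, alpha, delta, hotel, india]
Final RIGHT: [charlie, juliet, foxtrot, hotel, delta]
i=0: BASE=bravo L=juliet R=charlie all differ -> CONFLICT
i=1: L=alpha=BASE, R=juliet -> take RIGHT -> juliet
i=2: L=delta, R=foxtrot=BASE -> take LEFT -> delta
i=3: L=hotel R=hotel -> agree -> hotel
i=4: L=india=BASE, R=delta -> take RIGHT -> delta
Conflict count: 1

Answer: 1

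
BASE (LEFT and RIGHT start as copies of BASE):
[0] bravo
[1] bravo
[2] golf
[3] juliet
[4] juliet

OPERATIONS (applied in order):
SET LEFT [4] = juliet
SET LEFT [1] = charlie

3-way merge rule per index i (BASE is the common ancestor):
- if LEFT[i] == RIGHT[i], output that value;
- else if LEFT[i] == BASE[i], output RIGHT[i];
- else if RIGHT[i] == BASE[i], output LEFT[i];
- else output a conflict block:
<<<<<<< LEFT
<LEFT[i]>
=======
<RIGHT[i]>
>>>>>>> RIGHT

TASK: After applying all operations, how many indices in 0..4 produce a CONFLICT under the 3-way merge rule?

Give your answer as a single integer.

Final LEFT:  [bravo, charlie, golf, juliet, juliet]
Final RIGHT: [bravo, bravo, golf, juliet, juliet]
i=0: L=bravo R=bravo -> agree -> bravo
i=1: L=charlie, R=bravo=BASE -> take LEFT -> charlie
i=2: L=golf R=golf -> agree -> golf
i=3: L=juliet R=juliet -> agree -> juliet
i=4: L=juliet R=juliet -> agree -> juliet
Conflict count: 0

Answer: 0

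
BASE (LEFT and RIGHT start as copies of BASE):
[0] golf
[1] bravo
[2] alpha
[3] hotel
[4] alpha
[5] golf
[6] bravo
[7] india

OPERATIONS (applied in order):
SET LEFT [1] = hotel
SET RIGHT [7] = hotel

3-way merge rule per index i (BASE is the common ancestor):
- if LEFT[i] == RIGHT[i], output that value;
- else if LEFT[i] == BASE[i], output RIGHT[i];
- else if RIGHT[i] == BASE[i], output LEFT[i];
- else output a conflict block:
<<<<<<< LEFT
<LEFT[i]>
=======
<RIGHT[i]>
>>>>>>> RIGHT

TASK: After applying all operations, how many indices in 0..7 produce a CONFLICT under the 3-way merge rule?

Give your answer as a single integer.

Answer: 0

Derivation:
Final LEFT:  [golf, hotel, alpha, hotel, alpha, golf, bravo, india]
Final RIGHT: [golf, bravo, alpha, hotel, alpha, golf, bravo, hotel]
i=0: L=golf R=golf -> agree -> golf
i=1: L=hotel, R=bravo=BASE -> take LEFT -> hotel
i=2: L=alpha R=alpha -> agree -> alpha
i=3: L=hotel R=hotel -> agree -> hotel
i=4: L=alpha R=alpha -> agree -> alpha
i=5: L=golf R=golf -> agree -> golf
i=6: L=bravo R=bravo -> agree -> bravo
i=7: L=india=BASE, R=hotel -> take RIGHT -> hotel
Conflict count: 0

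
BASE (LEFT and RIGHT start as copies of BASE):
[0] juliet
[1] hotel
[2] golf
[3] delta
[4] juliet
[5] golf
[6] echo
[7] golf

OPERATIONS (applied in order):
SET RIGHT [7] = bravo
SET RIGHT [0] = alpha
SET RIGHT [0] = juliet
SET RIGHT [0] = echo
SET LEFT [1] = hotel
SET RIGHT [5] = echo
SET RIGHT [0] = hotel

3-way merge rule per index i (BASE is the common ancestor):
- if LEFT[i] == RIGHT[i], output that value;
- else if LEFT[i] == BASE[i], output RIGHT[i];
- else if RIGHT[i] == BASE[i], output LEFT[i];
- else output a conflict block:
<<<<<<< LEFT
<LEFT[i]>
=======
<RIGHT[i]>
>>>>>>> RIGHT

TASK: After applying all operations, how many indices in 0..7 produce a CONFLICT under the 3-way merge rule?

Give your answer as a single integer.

Final LEFT:  [juliet, hotel, golf, delta, juliet, golf, echo, golf]
Final RIGHT: [hotel, hotel, golf, delta, juliet, echo, echo, bravo]
i=0: L=juliet=BASE, R=hotel -> take RIGHT -> hotel
i=1: L=hotel R=hotel -> agree -> hotel
i=2: L=golf R=golf -> agree -> golf
i=3: L=delta R=delta -> agree -> delta
i=4: L=juliet R=juliet -> agree -> juliet
i=5: L=golf=BASE, R=echo -> take RIGHT -> echo
i=6: L=echo R=echo -> agree -> echo
i=7: L=golf=BASE, R=bravo -> take RIGHT -> bravo
Conflict count: 0

Answer: 0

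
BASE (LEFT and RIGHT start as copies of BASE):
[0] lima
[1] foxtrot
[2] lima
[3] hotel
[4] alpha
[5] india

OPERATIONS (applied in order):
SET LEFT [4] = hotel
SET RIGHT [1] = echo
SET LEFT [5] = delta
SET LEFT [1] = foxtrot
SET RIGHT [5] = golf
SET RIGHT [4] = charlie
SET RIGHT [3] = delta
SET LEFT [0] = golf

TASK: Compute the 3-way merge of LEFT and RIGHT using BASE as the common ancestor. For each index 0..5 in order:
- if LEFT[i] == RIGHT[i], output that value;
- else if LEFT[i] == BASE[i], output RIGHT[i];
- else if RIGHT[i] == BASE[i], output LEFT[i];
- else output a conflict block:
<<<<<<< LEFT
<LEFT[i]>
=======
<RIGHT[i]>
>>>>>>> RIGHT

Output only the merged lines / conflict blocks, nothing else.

Final LEFT:  [golf, foxtrot, lima, hotel, hotel, delta]
Final RIGHT: [lima, echo, lima, delta, charlie, golf]
i=0: L=golf, R=lima=BASE -> take LEFT -> golf
i=1: L=foxtrot=BASE, R=echo -> take RIGHT -> echo
i=2: L=lima R=lima -> agree -> lima
i=3: L=hotel=BASE, R=delta -> take RIGHT -> delta
i=4: BASE=alpha L=hotel R=charlie all differ -> CONFLICT
i=5: BASE=india L=delta R=golf all differ -> CONFLICT

Answer: golf
echo
lima
delta
<<<<<<< LEFT
hotel
=======
charlie
>>>>>>> RIGHT
<<<<<<< LEFT
delta
=======
golf
>>>>>>> RIGHT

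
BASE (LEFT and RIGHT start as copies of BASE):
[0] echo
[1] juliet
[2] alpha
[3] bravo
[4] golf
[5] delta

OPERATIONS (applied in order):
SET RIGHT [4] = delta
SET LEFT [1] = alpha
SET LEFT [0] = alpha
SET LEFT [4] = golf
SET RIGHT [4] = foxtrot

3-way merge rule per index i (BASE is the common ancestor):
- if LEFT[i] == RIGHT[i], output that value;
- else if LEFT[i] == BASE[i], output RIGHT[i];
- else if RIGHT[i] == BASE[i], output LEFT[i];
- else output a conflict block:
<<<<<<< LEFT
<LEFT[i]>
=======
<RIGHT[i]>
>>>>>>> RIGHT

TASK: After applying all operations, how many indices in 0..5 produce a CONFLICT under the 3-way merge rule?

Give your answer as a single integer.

Answer: 0

Derivation:
Final LEFT:  [alpha, alpha, alpha, bravo, golf, delta]
Final RIGHT: [echo, juliet, alpha, bravo, foxtrot, delta]
i=0: L=alpha, R=echo=BASE -> take LEFT -> alpha
i=1: L=alpha, R=juliet=BASE -> take LEFT -> alpha
i=2: L=alpha R=alpha -> agree -> alpha
i=3: L=bravo R=bravo -> agree -> bravo
i=4: L=golf=BASE, R=foxtrot -> take RIGHT -> foxtrot
i=5: L=delta R=delta -> agree -> delta
Conflict count: 0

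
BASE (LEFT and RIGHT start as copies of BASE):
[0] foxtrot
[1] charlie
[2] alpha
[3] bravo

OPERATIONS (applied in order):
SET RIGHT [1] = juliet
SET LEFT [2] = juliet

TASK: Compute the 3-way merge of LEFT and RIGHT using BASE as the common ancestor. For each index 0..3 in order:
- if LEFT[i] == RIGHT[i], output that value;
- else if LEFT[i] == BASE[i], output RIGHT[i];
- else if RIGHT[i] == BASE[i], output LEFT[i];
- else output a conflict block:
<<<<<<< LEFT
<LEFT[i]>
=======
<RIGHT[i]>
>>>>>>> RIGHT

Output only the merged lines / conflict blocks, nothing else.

Final LEFT:  [foxtrot, charlie, juliet, bravo]
Final RIGHT: [foxtrot, juliet, alpha, bravo]
i=0: L=foxtrot R=foxtrot -> agree -> foxtrot
i=1: L=charlie=BASE, R=juliet -> take RIGHT -> juliet
i=2: L=juliet, R=alpha=BASE -> take LEFT -> juliet
i=3: L=bravo R=bravo -> agree -> bravo

Answer: foxtrot
juliet
juliet
bravo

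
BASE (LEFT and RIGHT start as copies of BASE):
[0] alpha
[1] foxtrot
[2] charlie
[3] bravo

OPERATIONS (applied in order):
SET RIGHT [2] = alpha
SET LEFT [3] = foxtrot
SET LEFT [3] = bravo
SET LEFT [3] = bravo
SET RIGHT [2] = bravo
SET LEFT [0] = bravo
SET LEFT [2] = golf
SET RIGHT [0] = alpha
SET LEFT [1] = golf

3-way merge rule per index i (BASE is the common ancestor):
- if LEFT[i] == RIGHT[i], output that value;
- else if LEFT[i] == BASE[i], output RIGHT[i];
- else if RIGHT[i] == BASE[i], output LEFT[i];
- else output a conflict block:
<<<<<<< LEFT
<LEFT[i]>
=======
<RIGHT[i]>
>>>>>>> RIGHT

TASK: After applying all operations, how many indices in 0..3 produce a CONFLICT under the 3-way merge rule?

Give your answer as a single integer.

Final LEFT:  [bravo, golf, golf, bravo]
Final RIGHT: [alpha, foxtrot, bravo, bravo]
i=0: L=bravo, R=alpha=BASE -> take LEFT -> bravo
i=1: L=golf, R=foxtrot=BASE -> take LEFT -> golf
i=2: BASE=charlie L=golf R=bravo all differ -> CONFLICT
i=3: L=bravo R=bravo -> agree -> bravo
Conflict count: 1

Answer: 1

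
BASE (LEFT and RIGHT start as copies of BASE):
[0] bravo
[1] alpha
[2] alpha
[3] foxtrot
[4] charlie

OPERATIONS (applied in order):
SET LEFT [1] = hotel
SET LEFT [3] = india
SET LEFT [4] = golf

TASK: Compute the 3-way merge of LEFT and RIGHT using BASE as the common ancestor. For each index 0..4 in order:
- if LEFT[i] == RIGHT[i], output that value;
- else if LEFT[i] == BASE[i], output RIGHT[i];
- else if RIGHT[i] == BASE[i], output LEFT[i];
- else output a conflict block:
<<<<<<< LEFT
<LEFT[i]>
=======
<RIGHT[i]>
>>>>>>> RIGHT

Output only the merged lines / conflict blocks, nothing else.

Final LEFT:  [bravo, hotel, alpha, india, golf]
Final RIGHT: [bravo, alpha, alpha, foxtrot, charlie]
i=0: L=bravo R=bravo -> agree -> bravo
i=1: L=hotel, R=alpha=BASE -> take LEFT -> hotel
i=2: L=alpha R=alpha -> agree -> alpha
i=3: L=india, R=foxtrot=BASE -> take LEFT -> india
i=4: L=golf, R=charlie=BASE -> take LEFT -> golf

Answer: bravo
hotel
alpha
india
golf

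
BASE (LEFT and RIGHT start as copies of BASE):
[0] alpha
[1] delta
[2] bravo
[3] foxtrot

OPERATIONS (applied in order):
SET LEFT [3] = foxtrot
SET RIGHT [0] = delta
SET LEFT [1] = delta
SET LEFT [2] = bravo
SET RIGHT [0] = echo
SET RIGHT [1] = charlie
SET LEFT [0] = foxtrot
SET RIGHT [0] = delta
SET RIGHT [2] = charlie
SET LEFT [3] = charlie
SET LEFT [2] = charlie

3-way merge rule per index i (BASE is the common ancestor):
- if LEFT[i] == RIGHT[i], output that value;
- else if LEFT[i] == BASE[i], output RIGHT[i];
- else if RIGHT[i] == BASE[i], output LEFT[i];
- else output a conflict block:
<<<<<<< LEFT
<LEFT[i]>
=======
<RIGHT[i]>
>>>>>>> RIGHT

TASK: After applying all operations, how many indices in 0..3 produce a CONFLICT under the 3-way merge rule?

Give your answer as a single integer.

Answer: 1

Derivation:
Final LEFT:  [foxtrot, delta, charlie, charlie]
Final RIGHT: [delta, charlie, charlie, foxtrot]
i=0: BASE=alpha L=foxtrot R=delta all differ -> CONFLICT
i=1: L=delta=BASE, R=charlie -> take RIGHT -> charlie
i=2: L=charlie R=charlie -> agree -> charlie
i=3: L=charlie, R=foxtrot=BASE -> take LEFT -> charlie
Conflict count: 1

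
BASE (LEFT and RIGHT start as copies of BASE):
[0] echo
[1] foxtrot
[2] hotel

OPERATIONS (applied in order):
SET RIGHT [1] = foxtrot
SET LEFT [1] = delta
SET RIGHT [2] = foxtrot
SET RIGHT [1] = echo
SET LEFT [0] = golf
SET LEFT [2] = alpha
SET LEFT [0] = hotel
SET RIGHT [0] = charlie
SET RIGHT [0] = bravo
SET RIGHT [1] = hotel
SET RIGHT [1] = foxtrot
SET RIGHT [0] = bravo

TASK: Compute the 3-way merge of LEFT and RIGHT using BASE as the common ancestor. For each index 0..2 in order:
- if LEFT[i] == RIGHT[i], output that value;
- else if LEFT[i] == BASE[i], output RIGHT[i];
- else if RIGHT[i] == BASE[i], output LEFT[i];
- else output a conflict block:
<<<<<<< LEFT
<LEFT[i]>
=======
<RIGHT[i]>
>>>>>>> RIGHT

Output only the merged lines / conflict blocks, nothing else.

Final LEFT:  [hotel, delta, alpha]
Final RIGHT: [bravo, foxtrot, foxtrot]
i=0: BASE=echo L=hotel R=bravo all differ -> CONFLICT
i=1: L=delta, R=foxtrot=BASE -> take LEFT -> delta
i=2: BASE=hotel L=alpha R=foxtrot all differ -> CONFLICT

Answer: <<<<<<< LEFT
hotel
=======
bravo
>>>>>>> RIGHT
delta
<<<<<<< LEFT
alpha
=======
foxtrot
>>>>>>> RIGHT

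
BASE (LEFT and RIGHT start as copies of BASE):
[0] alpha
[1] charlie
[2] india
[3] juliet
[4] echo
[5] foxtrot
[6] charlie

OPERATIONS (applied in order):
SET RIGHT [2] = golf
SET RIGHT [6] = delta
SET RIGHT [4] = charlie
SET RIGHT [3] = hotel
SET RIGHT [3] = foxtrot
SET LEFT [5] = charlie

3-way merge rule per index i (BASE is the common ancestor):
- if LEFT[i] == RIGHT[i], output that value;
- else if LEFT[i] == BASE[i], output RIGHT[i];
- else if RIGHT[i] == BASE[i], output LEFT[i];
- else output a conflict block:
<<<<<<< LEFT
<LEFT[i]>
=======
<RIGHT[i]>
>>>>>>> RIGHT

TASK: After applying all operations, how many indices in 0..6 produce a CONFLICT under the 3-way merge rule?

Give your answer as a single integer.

Answer: 0

Derivation:
Final LEFT:  [alpha, charlie, india, juliet, echo, charlie, charlie]
Final RIGHT: [alpha, charlie, golf, foxtrot, charlie, foxtrot, delta]
i=0: L=alpha R=alpha -> agree -> alpha
i=1: L=charlie R=charlie -> agree -> charlie
i=2: L=india=BASE, R=golf -> take RIGHT -> golf
i=3: L=juliet=BASE, R=foxtrot -> take RIGHT -> foxtrot
i=4: L=echo=BASE, R=charlie -> take RIGHT -> charlie
i=5: L=charlie, R=foxtrot=BASE -> take LEFT -> charlie
i=6: L=charlie=BASE, R=delta -> take RIGHT -> delta
Conflict count: 0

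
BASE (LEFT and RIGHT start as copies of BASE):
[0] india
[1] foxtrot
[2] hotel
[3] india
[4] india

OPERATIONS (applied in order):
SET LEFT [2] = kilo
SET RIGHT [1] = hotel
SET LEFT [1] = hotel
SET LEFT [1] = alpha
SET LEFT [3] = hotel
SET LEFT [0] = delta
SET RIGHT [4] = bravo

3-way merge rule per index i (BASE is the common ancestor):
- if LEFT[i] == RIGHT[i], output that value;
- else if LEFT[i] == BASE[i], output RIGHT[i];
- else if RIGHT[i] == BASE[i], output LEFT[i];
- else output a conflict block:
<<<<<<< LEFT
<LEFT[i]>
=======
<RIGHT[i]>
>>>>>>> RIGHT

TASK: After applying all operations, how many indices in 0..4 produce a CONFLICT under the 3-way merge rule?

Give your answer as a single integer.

Final LEFT:  [delta, alpha, kilo, hotel, india]
Final RIGHT: [india, hotel, hotel, india, bravo]
i=0: L=delta, R=india=BASE -> take LEFT -> delta
i=1: BASE=foxtrot L=alpha R=hotel all differ -> CONFLICT
i=2: L=kilo, R=hotel=BASE -> take LEFT -> kilo
i=3: L=hotel, R=india=BASE -> take LEFT -> hotel
i=4: L=india=BASE, R=bravo -> take RIGHT -> bravo
Conflict count: 1

Answer: 1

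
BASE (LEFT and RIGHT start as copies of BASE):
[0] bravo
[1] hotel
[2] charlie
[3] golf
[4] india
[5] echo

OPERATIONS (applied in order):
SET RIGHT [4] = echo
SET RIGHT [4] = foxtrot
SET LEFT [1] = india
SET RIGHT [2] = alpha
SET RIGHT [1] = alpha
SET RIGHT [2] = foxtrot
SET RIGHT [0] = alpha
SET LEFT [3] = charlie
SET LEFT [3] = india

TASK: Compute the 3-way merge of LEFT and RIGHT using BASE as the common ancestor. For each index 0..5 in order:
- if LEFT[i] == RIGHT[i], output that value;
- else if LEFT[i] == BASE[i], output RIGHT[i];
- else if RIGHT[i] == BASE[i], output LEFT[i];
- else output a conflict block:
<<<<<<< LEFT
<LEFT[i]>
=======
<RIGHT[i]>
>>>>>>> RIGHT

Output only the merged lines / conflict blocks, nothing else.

Final LEFT:  [bravo, india, charlie, india, india, echo]
Final RIGHT: [alpha, alpha, foxtrot, golf, foxtrot, echo]
i=0: L=bravo=BASE, R=alpha -> take RIGHT -> alpha
i=1: BASE=hotel L=india R=alpha all differ -> CONFLICT
i=2: L=charlie=BASE, R=foxtrot -> take RIGHT -> foxtrot
i=3: L=india, R=golf=BASE -> take LEFT -> india
i=4: L=india=BASE, R=foxtrot -> take RIGHT -> foxtrot
i=5: L=echo R=echo -> agree -> echo

Answer: alpha
<<<<<<< LEFT
india
=======
alpha
>>>>>>> RIGHT
foxtrot
india
foxtrot
echo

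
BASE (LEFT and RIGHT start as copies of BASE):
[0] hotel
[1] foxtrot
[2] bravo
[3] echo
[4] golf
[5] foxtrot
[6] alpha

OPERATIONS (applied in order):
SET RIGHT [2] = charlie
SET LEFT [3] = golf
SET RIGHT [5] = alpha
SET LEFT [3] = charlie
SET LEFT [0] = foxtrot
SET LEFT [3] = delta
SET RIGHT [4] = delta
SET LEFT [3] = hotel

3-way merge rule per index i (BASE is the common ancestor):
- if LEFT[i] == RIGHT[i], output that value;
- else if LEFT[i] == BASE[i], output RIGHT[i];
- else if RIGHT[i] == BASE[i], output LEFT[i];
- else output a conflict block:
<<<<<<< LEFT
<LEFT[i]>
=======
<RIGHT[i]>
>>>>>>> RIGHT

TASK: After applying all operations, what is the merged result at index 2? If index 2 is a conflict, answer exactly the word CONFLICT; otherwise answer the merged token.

Answer: charlie

Derivation:
Final LEFT:  [foxtrot, foxtrot, bravo, hotel, golf, foxtrot, alpha]
Final RIGHT: [hotel, foxtrot, charlie, echo, delta, alpha, alpha]
i=0: L=foxtrot, R=hotel=BASE -> take LEFT -> foxtrot
i=1: L=foxtrot R=foxtrot -> agree -> foxtrot
i=2: L=bravo=BASE, R=charlie -> take RIGHT -> charlie
i=3: L=hotel, R=echo=BASE -> take LEFT -> hotel
i=4: L=golf=BASE, R=delta -> take RIGHT -> delta
i=5: L=foxtrot=BASE, R=alpha -> take RIGHT -> alpha
i=6: L=alpha R=alpha -> agree -> alpha
Index 2 -> charlie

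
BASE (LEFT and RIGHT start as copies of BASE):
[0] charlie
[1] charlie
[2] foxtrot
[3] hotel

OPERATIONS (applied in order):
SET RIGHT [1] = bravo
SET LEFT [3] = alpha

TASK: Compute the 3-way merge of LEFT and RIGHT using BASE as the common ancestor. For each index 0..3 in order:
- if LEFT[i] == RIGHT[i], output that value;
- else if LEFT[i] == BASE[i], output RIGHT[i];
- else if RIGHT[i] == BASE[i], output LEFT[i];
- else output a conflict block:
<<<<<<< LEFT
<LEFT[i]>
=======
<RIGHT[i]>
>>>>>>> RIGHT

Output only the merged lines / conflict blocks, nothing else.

Answer: charlie
bravo
foxtrot
alpha

Derivation:
Final LEFT:  [charlie, charlie, foxtrot, alpha]
Final RIGHT: [charlie, bravo, foxtrot, hotel]
i=0: L=charlie R=charlie -> agree -> charlie
i=1: L=charlie=BASE, R=bravo -> take RIGHT -> bravo
i=2: L=foxtrot R=foxtrot -> agree -> foxtrot
i=3: L=alpha, R=hotel=BASE -> take LEFT -> alpha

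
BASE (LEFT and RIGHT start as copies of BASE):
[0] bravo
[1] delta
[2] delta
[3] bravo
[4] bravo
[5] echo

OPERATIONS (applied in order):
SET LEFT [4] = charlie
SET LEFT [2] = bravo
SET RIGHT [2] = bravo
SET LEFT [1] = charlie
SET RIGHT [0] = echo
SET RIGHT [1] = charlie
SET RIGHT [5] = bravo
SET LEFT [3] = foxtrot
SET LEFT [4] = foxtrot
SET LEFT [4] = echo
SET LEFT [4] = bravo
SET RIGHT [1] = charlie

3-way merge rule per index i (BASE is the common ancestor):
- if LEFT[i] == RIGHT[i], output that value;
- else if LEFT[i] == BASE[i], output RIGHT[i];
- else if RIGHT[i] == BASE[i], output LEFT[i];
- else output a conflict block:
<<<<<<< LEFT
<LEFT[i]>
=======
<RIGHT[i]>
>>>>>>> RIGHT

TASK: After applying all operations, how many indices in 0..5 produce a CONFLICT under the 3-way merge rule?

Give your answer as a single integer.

Answer: 0

Derivation:
Final LEFT:  [bravo, charlie, bravo, foxtrot, bravo, echo]
Final RIGHT: [echo, charlie, bravo, bravo, bravo, bravo]
i=0: L=bravo=BASE, R=echo -> take RIGHT -> echo
i=1: L=charlie R=charlie -> agree -> charlie
i=2: L=bravo R=bravo -> agree -> bravo
i=3: L=foxtrot, R=bravo=BASE -> take LEFT -> foxtrot
i=4: L=bravo R=bravo -> agree -> bravo
i=5: L=echo=BASE, R=bravo -> take RIGHT -> bravo
Conflict count: 0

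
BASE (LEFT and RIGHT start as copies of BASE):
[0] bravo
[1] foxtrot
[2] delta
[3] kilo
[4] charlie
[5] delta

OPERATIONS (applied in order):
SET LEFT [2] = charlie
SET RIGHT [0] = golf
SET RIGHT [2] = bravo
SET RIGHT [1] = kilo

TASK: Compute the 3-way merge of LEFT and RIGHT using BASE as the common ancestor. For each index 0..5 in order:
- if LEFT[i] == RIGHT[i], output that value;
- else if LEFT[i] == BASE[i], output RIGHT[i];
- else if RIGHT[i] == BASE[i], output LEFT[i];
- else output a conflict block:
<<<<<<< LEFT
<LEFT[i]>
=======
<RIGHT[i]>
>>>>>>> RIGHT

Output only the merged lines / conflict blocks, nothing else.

Answer: golf
kilo
<<<<<<< LEFT
charlie
=======
bravo
>>>>>>> RIGHT
kilo
charlie
delta

Derivation:
Final LEFT:  [bravo, foxtrot, charlie, kilo, charlie, delta]
Final RIGHT: [golf, kilo, bravo, kilo, charlie, delta]
i=0: L=bravo=BASE, R=golf -> take RIGHT -> golf
i=1: L=foxtrot=BASE, R=kilo -> take RIGHT -> kilo
i=2: BASE=delta L=charlie R=bravo all differ -> CONFLICT
i=3: L=kilo R=kilo -> agree -> kilo
i=4: L=charlie R=charlie -> agree -> charlie
i=5: L=delta R=delta -> agree -> delta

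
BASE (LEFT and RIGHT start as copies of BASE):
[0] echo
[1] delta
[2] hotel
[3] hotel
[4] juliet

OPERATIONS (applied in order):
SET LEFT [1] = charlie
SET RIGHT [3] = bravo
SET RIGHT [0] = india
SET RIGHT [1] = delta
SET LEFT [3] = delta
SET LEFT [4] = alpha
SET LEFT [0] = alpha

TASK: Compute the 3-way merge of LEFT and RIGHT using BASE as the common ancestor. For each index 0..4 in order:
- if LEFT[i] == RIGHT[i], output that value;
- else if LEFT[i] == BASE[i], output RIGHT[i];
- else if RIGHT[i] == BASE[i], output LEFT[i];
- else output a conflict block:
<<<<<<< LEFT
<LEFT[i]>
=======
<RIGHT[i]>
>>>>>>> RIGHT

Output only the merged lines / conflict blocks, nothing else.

Answer: <<<<<<< LEFT
alpha
=======
india
>>>>>>> RIGHT
charlie
hotel
<<<<<<< LEFT
delta
=======
bravo
>>>>>>> RIGHT
alpha

Derivation:
Final LEFT:  [alpha, charlie, hotel, delta, alpha]
Final RIGHT: [india, delta, hotel, bravo, juliet]
i=0: BASE=echo L=alpha R=india all differ -> CONFLICT
i=1: L=charlie, R=delta=BASE -> take LEFT -> charlie
i=2: L=hotel R=hotel -> agree -> hotel
i=3: BASE=hotel L=delta R=bravo all differ -> CONFLICT
i=4: L=alpha, R=juliet=BASE -> take LEFT -> alpha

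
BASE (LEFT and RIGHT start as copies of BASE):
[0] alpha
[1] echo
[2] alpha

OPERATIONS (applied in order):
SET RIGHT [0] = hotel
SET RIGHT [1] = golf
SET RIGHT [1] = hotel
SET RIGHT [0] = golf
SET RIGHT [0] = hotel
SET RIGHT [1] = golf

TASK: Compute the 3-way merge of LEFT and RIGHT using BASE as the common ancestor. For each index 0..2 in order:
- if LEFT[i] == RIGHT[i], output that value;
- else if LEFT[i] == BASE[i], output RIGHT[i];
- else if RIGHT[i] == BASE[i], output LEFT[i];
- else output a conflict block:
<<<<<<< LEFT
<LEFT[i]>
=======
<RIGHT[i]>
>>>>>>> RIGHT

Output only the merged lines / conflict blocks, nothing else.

Final LEFT:  [alpha, echo, alpha]
Final RIGHT: [hotel, golf, alpha]
i=0: L=alpha=BASE, R=hotel -> take RIGHT -> hotel
i=1: L=echo=BASE, R=golf -> take RIGHT -> golf
i=2: L=alpha R=alpha -> agree -> alpha

Answer: hotel
golf
alpha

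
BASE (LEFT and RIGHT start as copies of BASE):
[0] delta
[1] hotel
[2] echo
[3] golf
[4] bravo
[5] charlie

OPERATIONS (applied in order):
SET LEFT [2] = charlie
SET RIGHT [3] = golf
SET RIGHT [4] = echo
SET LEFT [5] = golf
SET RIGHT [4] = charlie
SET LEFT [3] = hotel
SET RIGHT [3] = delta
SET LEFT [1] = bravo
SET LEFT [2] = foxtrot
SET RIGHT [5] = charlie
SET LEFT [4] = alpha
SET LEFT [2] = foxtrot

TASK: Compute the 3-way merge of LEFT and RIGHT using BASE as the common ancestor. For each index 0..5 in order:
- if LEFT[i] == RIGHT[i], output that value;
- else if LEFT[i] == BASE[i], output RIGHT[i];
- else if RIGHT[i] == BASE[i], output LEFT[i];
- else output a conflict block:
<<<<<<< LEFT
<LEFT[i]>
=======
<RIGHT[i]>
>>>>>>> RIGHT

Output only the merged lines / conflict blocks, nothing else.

Final LEFT:  [delta, bravo, foxtrot, hotel, alpha, golf]
Final RIGHT: [delta, hotel, echo, delta, charlie, charlie]
i=0: L=delta R=delta -> agree -> delta
i=1: L=bravo, R=hotel=BASE -> take LEFT -> bravo
i=2: L=foxtrot, R=echo=BASE -> take LEFT -> foxtrot
i=3: BASE=golf L=hotel R=delta all differ -> CONFLICT
i=4: BASE=bravo L=alpha R=charlie all differ -> CONFLICT
i=5: L=golf, R=charlie=BASE -> take LEFT -> golf

Answer: delta
bravo
foxtrot
<<<<<<< LEFT
hotel
=======
delta
>>>>>>> RIGHT
<<<<<<< LEFT
alpha
=======
charlie
>>>>>>> RIGHT
golf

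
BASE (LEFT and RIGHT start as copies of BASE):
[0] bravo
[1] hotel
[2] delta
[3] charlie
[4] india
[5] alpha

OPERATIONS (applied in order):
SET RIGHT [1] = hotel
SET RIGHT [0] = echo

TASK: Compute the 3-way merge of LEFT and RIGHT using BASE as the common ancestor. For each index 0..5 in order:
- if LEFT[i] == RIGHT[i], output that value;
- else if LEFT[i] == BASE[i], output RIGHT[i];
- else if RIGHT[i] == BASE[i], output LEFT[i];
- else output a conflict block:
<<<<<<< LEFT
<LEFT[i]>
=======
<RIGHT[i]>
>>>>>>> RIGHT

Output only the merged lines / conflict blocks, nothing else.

Answer: echo
hotel
delta
charlie
india
alpha

Derivation:
Final LEFT:  [bravo, hotel, delta, charlie, india, alpha]
Final RIGHT: [echo, hotel, delta, charlie, india, alpha]
i=0: L=bravo=BASE, R=echo -> take RIGHT -> echo
i=1: L=hotel R=hotel -> agree -> hotel
i=2: L=delta R=delta -> agree -> delta
i=3: L=charlie R=charlie -> agree -> charlie
i=4: L=india R=india -> agree -> india
i=5: L=alpha R=alpha -> agree -> alpha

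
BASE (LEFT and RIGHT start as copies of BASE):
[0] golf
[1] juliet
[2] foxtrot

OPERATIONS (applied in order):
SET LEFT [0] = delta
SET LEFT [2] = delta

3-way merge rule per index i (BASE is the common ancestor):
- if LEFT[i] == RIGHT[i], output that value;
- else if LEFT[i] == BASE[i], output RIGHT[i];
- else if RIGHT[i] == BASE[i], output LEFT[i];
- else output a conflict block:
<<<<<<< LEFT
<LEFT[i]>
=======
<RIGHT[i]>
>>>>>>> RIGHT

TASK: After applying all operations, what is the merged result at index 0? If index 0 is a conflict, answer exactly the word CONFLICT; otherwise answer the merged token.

Answer: delta

Derivation:
Final LEFT:  [delta, juliet, delta]
Final RIGHT: [golf, juliet, foxtrot]
i=0: L=delta, R=golf=BASE -> take LEFT -> delta
i=1: L=juliet R=juliet -> agree -> juliet
i=2: L=delta, R=foxtrot=BASE -> take LEFT -> delta
Index 0 -> delta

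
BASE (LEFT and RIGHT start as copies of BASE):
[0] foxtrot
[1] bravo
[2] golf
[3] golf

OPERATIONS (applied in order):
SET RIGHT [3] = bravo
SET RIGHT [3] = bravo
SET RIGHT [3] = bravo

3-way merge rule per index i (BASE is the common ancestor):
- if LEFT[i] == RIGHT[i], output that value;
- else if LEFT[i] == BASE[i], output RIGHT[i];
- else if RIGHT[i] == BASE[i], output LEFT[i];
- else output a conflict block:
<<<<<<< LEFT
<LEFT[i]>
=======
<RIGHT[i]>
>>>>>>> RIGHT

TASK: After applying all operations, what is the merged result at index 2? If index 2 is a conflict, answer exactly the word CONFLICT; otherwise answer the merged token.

Answer: golf

Derivation:
Final LEFT:  [foxtrot, bravo, golf, golf]
Final RIGHT: [foxtrot, bravo, golf, bravo]
i=0: L=foxtrot R=foxtrot -> agree -> foxtrot
i=1: L=bravo R=bravo -> agree -> bravo
i=2: L=golf R=golf -> agree -> golf
i=3: L=golf=BASE, R=bravo -> take RIGHT -> bravo
Index 2 -> golf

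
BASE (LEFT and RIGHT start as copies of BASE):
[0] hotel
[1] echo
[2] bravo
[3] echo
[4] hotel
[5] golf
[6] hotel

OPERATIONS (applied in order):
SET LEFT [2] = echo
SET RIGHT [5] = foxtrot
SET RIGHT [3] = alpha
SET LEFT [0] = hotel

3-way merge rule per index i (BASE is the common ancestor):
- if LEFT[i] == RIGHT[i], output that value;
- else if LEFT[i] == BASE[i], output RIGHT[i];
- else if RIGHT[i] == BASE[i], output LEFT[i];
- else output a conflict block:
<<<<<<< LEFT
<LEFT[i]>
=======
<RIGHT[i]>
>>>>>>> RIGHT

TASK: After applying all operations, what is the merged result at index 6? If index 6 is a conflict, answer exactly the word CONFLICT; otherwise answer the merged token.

Final LEFT:  [hotel, echo, echo, echo, hotel, golf, hotel]
Final RIGHT: [hotel, echo, bravo, alpha, hotel, foxtrot, hotel]
i=0: L=hotel R=hotel -> agree -> hotel
i=1: L=echo R=echo -> agree -> echo
i=2: L=echo, R=bravo=BASE -> take LEFT -> echo
i=3: L=echo=BASE, R=alpha -> take RIGHT -> alpha
i=4: L=hotel R=hotel -> agree -> hotel
i=5: L=golf=BASE, R=foxtrot -> take RIGHT -> foxtrot
i=6: L=hotel R=hotel -> agree -> hotel
Index 6 -> hotel

Answer: hotel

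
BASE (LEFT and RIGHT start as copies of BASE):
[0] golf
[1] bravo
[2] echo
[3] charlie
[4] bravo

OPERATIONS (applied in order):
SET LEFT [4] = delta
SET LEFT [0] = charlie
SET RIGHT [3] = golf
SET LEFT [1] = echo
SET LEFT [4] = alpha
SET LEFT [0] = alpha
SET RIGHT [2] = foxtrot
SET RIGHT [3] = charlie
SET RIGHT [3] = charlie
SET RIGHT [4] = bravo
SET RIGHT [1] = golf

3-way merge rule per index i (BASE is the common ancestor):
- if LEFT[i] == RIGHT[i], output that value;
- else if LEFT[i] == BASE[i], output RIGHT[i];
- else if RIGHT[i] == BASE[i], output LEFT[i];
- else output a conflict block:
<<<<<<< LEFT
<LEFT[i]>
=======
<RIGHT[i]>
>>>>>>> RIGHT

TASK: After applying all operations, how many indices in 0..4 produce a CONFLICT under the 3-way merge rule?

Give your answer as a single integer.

Answer: 1

Derivation:
Final LEFT:  [alpha, echo, echo, charlie, alpha]
Final RIGHT: [golf, golf, foxtrot, charlie, bravo]
i=0: L=alpha, R=golf=BASE -> take LEFT -> alpha
i=1: BASE=bravo L=echo R=golf all differ -> CONFLICT
i=2: L=echo=BASE, R=foxtrot -> take RIGHT -> foxtrot
i=3: L=charlie R=charlie -> agree -> charlie
i=4: L=alpha, R=bravo=BASE -> take LEFT -> alpha
Conflict count: 1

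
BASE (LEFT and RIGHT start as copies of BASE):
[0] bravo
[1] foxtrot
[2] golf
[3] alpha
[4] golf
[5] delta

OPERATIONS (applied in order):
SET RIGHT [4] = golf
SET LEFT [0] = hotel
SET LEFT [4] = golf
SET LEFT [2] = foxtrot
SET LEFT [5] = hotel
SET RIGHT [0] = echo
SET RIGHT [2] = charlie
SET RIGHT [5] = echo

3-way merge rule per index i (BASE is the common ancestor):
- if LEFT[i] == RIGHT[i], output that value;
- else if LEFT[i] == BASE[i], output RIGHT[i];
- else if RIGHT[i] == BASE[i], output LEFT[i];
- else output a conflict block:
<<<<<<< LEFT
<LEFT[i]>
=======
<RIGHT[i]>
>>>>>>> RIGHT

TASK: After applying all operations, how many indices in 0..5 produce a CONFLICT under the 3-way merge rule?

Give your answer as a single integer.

Final LEFT:  [hotel, foxtrot, foxtrot, alpha, golf, hotel]
Final RIGHT: [echo, foxtrot, charlie, alpha, golf, echo]
i=0: BASE=bravo L=hotel R=echo all differ -> CONFLICT
i=1: L=foxtrot R=foxtrot -> agree -> foxtrot
i=2: BASE=golf L=foxtrot R=charlie all differ -> CONFLICT
i=3: L=alpha R=alpha -> agree -> alpha
i=4: L=golf R=golf -> agree -> golf
i=5: BASE=delta L=hotel R=echo all differ -> CONFLICT
Conflict count: 3

Answer: 3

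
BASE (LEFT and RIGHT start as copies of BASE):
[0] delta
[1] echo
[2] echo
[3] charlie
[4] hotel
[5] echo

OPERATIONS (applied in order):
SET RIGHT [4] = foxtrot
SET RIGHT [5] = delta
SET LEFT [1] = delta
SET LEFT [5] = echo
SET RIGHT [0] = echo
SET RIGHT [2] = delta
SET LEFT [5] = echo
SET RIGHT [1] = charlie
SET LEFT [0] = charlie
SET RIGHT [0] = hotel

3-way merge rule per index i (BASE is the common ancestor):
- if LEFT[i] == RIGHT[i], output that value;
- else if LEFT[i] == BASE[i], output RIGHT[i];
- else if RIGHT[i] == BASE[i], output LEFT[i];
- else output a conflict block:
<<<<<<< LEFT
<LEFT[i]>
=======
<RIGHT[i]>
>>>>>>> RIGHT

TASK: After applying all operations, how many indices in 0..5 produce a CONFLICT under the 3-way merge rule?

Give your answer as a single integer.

Final LEFT:  [charlie, delta, echo, charlie, hotel, echo]
Final RIGHT: [hotel, charlie, delta, charlie, foxtrot, delta]
i=0: BASE=delta L=charlie R=hotel all differ -> CONFLICT
i=1: BASE=echo L=delta R=charlie all differ -> CONFLICT
i=2: L=echo=BASE, R=delta -> take RIGHT -> delta
i=3: L=charlie R=charlie -> agree -> charlie
i=4: L=hotel=BASE, R=foxtrot -> take RIGHT -> foxtrot
i=5: L=echo=BASE, R=delta -> take RIGHT -> delta
Conflict count: 2

Answer: 2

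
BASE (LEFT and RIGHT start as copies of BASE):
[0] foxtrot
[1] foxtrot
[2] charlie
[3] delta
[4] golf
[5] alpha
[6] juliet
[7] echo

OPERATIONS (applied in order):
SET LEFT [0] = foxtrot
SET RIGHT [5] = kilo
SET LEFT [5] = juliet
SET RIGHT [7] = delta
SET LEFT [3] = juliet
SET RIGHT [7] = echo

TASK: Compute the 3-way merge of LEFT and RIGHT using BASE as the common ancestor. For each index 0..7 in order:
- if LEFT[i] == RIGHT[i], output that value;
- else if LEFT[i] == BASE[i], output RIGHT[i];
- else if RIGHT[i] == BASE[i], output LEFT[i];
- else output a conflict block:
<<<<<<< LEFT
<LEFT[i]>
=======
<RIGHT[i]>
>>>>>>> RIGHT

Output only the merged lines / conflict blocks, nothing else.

Answer: foxtrot
foxtrot
charlie
juliet
golf
<<<<<<< LEFT
juliet
=======
kilo
>>>>>>> RIGHT
juliet
echo

Derivation:
Final LEFT:  [foxtrot, foxtrot, charlie, juliet, golf, juliet, juliet, echo]
Final RIGHT: [foxtrot, foxtrot, charlie, delta, golf, kilo, juliet, echo]
i=0: L=foxtrot R=foxtrot -> agree -> foxtrot
i=1: L=foxtrot R=foxtrot -> agree -> foxtrot
i=2: L=charlie R=charlie -> agree -> charlie
i=3: L=juliet, R=delta=BASE -> take LEFT -> juliet
i=4: L=golf R=golf -> agree -> golf
i=5: BASE=alpha L=juliet R=kilo all differ -> CONFLICT
i=6: L=juliet R=juliet -> agree -> juliet
i=7: L=echo R=echo -> agree -> echo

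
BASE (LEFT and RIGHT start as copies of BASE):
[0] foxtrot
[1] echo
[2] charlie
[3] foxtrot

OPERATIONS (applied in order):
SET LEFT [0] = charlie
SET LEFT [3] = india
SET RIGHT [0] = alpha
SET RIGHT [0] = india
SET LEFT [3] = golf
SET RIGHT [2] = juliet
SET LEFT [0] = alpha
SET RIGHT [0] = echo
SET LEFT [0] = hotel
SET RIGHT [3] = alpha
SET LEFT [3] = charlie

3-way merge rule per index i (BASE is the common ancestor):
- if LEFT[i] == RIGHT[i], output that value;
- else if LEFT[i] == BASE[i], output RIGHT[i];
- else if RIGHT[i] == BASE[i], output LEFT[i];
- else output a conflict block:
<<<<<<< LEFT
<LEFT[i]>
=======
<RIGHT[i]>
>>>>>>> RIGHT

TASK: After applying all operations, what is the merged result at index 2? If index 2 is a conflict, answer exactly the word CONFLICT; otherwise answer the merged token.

Answer: juliet

Derivation:
Final LEFT:  [hotel, echo, charlie, charlie]
Final RIGHT: [echo, echo, juliet, alpha]
i=0: BASE=foxtrot L=hotel R=echo all differ -> CONFLICT
i=1: L=echo R=echo -> agree -> echo
i=2: L=charlie=BASE, R=juliet -> take RIGHT -> juliet
i=3: BASE=foxtrot L=charlie R=alpha all differ -> CONFLICT
Index 2 -> juliet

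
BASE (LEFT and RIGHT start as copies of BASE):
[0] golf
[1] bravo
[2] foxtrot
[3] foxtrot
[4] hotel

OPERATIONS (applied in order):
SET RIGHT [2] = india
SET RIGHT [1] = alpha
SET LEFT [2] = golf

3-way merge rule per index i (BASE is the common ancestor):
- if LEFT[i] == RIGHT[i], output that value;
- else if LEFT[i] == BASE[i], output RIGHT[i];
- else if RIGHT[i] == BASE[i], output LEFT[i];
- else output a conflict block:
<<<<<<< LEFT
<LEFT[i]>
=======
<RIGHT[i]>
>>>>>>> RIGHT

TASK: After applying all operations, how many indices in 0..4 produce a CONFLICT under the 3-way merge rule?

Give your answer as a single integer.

Final LEFT:  [golf, bravo, golf, foxtrot, hotel]
Final RIGHT: [golf, alpha, india, foxtrot, hotel]
i=0: L=golf R=golf -> agree -> golf
i=1: L=bravo=BASE, R=alpha -> take RIGHT -> alpha
i=2: BASE=foxtrot L=golf R=india all differ -> CONFLICT
i=3: L=foxtrot R=foxtrot -> agree -> foxtrot
i=4: L=hotel R=hotel -> agree -> hotel
Conflict count: 1

Answer: 1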